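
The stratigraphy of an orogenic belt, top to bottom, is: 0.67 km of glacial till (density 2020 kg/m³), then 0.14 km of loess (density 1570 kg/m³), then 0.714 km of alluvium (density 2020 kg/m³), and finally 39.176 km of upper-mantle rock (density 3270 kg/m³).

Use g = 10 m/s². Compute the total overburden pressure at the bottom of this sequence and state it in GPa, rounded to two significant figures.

1.3 GPa

glacial till: 2020 kg/m³ × 10 m/s² × 670 m = 1.353×10^7 Pa = 0.01353 GPa
loess: 1570 kg/m³ × 10 m/s² × 140 m = 2.198×10^6 Pa = 2.198×10^-3 GPa
alluvium: 2020 kg/m³ × 10 m/s² × 714 m = 1.442×10^7 Pa = 0.01442 GPa
upper-mantle rock: 3270 kg/m³ × 10 m/s² × 39176 m = 1.281×10^9 Pa = 1.281 GPa
Total = 0.01353 + 2.198×10^-3 + 0.01442 + 1.281 = 1.3112 GPa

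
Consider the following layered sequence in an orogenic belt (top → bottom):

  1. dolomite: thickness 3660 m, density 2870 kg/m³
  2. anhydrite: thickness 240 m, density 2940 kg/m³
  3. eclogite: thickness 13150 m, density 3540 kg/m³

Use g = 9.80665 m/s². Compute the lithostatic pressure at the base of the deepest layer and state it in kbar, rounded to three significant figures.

5.66 kbar

dolomite: 2870 kg/m³ × 9.80665 m/s² × 3660 m = 1.030×10^8 Pa = 1.030 kbar
anhydrite: 2940 kg/m³ × 9.80665 m/s² × 240 m = 6.920×10^6 Pa = 0.06920 kbar
eclogite: 3540 kg/m³ × 9.80665 m/s² × 13150 m = 4.565×10^8 Pa = 4.565 kbar
Total = 1.030 + 0.06920 + 4.565 = 5.6644 kbar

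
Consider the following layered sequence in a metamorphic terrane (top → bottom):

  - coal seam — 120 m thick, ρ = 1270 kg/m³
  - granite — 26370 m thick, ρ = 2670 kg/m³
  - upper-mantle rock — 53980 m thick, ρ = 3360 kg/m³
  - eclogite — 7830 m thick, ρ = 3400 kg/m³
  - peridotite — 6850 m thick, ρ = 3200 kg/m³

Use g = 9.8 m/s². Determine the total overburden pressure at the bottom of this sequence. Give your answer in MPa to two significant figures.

2900 MPa

coal seam: 1270 kg/m³ × 9.8 m/s² × 120 m = 1.494×10^6 Pa = 1.494 MPa
granite: 2670 kg/m³ × 9.8 m/s² × 26370 m = 6.900×10^8 Pa = 690.0 MPa
upper-mantle rock: 3360 kg/m³ × 9.8 m/s² × 53980 m = 1.777×10^9 Pa = 1777 MPa
eclogite: 3400 kg/m³ × 9.8 m/s² × 7830 m = 2.609×10^8 Pa = 260.9 MPa
peridotite: 3200 kg/m³ × 9.8 m/s² × 6850 m = 2.148×10^8 Pa = 214.8 MPa
Total = 1.494 + 690.0 + 1777 + 260.9 + 214.8 = 2944.7 MPa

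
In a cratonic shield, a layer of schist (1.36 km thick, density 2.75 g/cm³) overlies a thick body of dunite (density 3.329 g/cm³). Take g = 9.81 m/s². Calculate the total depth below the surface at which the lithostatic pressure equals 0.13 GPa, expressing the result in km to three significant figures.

4.22 km

Pressure at base of upper layers: 2750×9.81×1360 = 3.669×10^7 Pa = 0.03669 GPa
Remaining pressure to be supplied by dunite: 1.300×10^8 − 3.669×10^7 = 9.331×10^7 Pa
Additional depth in dunite = 9.331×10^7 Pa / (3329 kg/m³ × 9.81 m/s²) = 2857.2 m
Total depth = 1360 m + 2857.2 m = 4217.2 m
= 4.2172 km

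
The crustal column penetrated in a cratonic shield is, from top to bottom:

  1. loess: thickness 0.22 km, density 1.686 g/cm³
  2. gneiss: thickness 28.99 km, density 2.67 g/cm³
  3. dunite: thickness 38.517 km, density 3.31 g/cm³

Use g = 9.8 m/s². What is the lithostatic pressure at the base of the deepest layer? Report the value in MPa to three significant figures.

2010 MPa

loess: 1686 kg/m³ × 9.8 m/s² × 220 m = 3.635×10^6 Pa = 3.635 MPa
gneiss: 2670 kg/m³ × 9.8 m/s² × 28990 m = 7.586×10^8 Pa = 758.6 MPa
dunite: 3310 kg/m³ × 9.8 m/s² × 38517 m = 1.249×10^9 Pa = 1249 MPa
Total = 3.635 + 758.6 + 1249 = 2011.6 MPa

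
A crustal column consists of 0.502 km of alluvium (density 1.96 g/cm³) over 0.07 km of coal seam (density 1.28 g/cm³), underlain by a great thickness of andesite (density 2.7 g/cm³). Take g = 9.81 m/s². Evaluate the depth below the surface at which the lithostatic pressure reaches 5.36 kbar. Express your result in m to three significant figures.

20400 m

Pressure at base of upper layers: 1960×9.81×502 + 1280×9.81×70 = 1.053×10^7 Pa = 0.1053 kbar
Remaining pressure to be supplied by andesite: 5.360×10^8 − 1.053×10^7 = 5.255×10^8 Pa
Additional depth in andesite = 5.255×10^8 Pa / (2700 kg/m³ × 9.81 m/s²) = 19839 m
Total depth = 572 m + 19839 m = 20411 m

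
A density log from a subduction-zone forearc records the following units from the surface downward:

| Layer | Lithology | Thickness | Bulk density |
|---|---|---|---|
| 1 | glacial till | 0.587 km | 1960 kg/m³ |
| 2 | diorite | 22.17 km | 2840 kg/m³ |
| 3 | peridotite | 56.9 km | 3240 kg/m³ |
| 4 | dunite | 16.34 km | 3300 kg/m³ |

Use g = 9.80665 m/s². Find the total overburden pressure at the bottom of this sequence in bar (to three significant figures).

glacial till: 1960 kg/m³ × 9.80665 m/s² × 587 m = 1.128×10^7 Pa = 112.8 bar
diorite: 2840 kg/m³ × 9.80665 m/s² × 22170 m = 6.175×10^8 Pa = 6175 bar
peridotite: 3240 kg/m³ × 9.80665 m/s² × 56900 m = 1.808×10^9 Pa = 18079 bar
dunite: 3300 kg/m³ × 9.80665 m/s² × 16340 m = 5.288×10^8 Pa = 5288 bar
Total = 112.8 + 6175 + 18079 + 5288 = 29654 bar

29700 bar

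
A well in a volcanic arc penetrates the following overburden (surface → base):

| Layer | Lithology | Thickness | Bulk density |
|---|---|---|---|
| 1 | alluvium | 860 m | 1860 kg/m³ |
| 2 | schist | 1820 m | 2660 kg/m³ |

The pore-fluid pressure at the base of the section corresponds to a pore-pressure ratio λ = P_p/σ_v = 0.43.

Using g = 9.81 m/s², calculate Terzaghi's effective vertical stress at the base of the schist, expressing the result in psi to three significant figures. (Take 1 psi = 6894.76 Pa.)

5220 psi

Overburden (lithostatic) stress σ_v:
alluvium: 1860 kg/m³ × 9.81 m/s² × 860 m = 1.569×10^7 Pa = 15.69 MPa
schist: 2660 kg/m³ × 9.81 m/s² × 1820 m = 4.749×10^7 Pa = 47.49 MPa
Total = 15.69 + 47.49 = 63.184 MPa
Pore pressure P_p = λ·σ_v = 0.43 × 63.18 MPa = 27.17 MPa
Effective stress σ' = σ_v − P_p = 63.18 − 27.17 = 36.015 MPa = 5223.5 psi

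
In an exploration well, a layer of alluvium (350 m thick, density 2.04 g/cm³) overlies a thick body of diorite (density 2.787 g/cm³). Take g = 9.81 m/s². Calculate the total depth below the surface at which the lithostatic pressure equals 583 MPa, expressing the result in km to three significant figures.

Pressure at base of upper layers: 2040×9.81×350 = 7.004×10^6 Pa = 7.004 MPa
Remaining pressure to be supplied by diorite: 5.830×10^8 − 7.004×10^6 = 5.760×10^8 Pa
Additional depth in diorite = 5.760×10^8 Pa / (2787 kg/m³ × 9.81 m/s²) = 21068 m
Total depth = 350 m + 21068 m = 21418 m
= 21.418 km

21.4 km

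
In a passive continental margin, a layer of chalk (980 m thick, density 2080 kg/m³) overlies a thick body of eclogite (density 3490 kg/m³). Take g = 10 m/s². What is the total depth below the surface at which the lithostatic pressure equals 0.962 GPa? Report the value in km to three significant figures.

28.0 km

Pressure at base of upper layers: 2080×10×980 = 2.038×10^7 Pa = 0.02038 GPa
Remaining pressure to be supplied by eclogite: 9.620×10^8 − 2.038×10^7 = 9.416×10^8 Pa
Additional depth in eclogite = 9.416×10^8 Pa / (3490 kg/m³ × 10 m/s²) = 26980 m
Total depth = 980 m + 26980 m = 27960 m
= 27.960 km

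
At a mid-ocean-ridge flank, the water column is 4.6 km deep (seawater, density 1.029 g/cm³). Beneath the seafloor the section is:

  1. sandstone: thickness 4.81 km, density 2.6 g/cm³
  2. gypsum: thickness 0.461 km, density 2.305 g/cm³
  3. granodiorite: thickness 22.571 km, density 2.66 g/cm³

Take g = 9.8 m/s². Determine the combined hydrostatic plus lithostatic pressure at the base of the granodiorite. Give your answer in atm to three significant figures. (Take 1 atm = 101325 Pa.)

7580 atm

seawater: 1029 kg/m³ × 9.8 m/s² × 4600 m = 4.639×10^7 Pa = 457.8 atm
sandstone: 2600 kg/m³ × 9.8 m/s² × 4810 m = 1.226×10^8 Pa = 1210 atm
gypsum: 2305 kg/m³ × 9.8 m/s² × 461 m = 1.041×10^7 Pa = 102.8 atm
granodiorite: 2660 kg/m³ × 9.8 m/s² × 22571 m = 5.884×10^8 Pa = 5807 atm
Total = 457.8 + 1210 + 102.8 + 5807 = 7577.0 atm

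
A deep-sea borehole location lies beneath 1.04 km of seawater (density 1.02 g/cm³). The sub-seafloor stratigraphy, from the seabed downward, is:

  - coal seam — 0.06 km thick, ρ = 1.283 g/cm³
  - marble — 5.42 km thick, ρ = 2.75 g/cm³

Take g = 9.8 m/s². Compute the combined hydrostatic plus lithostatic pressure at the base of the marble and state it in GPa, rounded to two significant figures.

0.16 GPa

seawater: 1020 kg/m³ × 9.8 m/s² × 1040 m = 1.040×10^7 Pa = 0.01040 GPa
coal seam: 1283 kg/m³ × 9.8 m/s² × 60 m = 7.544×10^5 Pa = 7.544×10^-4 GPa
marble: 2750 kg/m³ × 9.8 m/s² × 5420 m = 1.461×10^8 Pa = 0.1461 GPa
Total = 0.01040 + 7.544×10^-4 + 0.1461 = 0.15722 GPa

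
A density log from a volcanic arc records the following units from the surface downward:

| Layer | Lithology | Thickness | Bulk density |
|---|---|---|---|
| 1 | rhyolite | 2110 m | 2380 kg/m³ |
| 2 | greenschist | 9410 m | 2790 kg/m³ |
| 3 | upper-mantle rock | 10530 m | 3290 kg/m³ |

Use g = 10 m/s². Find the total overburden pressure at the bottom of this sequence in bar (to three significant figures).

rhyolite: 2380 kg/m³ × 10 m/s² × 2110 m = 5.022×10^7 Pa = 502.2 bar
greenschist: 2790 kg/m³ × 10 m/s² × 9410 m = 2.625×10^8 Pa = 2625 bar
upper-mantle rock: 3290 kg/m³ × 10 m/s² × 10530 m = 3.464×10^8 Pa = 3464 bar
Total = 502.2 + 2625 + 3464 = 6591.9 bar

6590 bar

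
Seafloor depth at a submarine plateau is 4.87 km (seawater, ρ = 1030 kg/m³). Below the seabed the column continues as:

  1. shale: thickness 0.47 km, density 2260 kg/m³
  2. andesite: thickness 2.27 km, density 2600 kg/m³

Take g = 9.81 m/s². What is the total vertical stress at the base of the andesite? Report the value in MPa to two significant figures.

120 MPa

seawater: 1030 kg/m³ × 9.81 m/s² × 4870 m = 4.921×10^7 Pa = 49.21 MPa
shale: 2260 kg/m³ × 9.81 m/s² × 470 m = 1.042×10^7 Pa = 10.42 MPa
andesite: 2600 kg/m³ × 9.81 m/s² × 2270 m = 5.790×10^7 Pa = 57.90 MPa
Total = 49.21 + 10.42 + 57.90 = 117.53 MPa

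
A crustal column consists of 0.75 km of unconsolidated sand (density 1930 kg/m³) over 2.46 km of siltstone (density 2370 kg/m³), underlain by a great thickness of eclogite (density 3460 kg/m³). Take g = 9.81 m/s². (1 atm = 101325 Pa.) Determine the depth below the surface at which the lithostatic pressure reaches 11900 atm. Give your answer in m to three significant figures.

Pressure at base of upper layers: 1930×9.81×750 + 2370×9.81×2460 = 7.139×10^7 Pa = 704.6 atm
Remaining pressure to be supplied by eclogite: 1.206×10^9 − 7.139×10^7 = 1.134×10^9 Pa
Additional depth in eclogite = 1.134×10^9 Pa / (3460 kg/m³ × 9.81 m/s²) = 33420 m
Total depth = 3210 m + 33420 m = 36630 m

36600 m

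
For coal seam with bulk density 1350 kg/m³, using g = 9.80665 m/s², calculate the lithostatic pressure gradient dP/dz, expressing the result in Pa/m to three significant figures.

dP/dz = ρg = 1350 kg/m³ × 9.80665 m/s² = 13239 Pa/m

13200 Pa/m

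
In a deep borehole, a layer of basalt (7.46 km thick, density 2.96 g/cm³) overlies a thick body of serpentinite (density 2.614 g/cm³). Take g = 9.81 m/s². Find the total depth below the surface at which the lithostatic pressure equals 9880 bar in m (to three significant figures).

Pressure at base of upper layers: 2960×9.81×7460 = 2.166×10^8 Pa = 2166 bar
Remaining pressure to be supplied by serpentinite: 9.880×10^8 − 2.166×10^8 = 7.714×10^8 Pa
Additional depth in serpentinite = 7.714×10^8 Pa / (2614 kg/m³ × 9.81 m/s²) = 30081 m
Total depth = 7460 m + 30081 m = 37541 m

37500 m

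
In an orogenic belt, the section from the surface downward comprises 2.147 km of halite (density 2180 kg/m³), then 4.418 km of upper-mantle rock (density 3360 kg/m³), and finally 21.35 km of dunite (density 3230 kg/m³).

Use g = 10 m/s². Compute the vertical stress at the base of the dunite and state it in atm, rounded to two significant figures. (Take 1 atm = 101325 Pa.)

8700 atm

halite: 2180 kg/m³ × 10 m/s² × 2147 m = 4.680×10^7 Pa = 461.9 atm
upper-mantle rock: 3360 kg/m³ × 10 m/s² × 4418 m = 1.484×10^8 Pa = 1465 atm
dunite: 3230 kg/m³ × 10 m/s² × 21350 m = 6.896×10^8 Pa = 6806 atm
Total = 461.9 + 1465 + 6806 = 8732.8 atm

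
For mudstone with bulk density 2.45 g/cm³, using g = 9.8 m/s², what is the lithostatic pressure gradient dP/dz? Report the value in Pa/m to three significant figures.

24000 Pa/m

dP/dz = ρg = 2450 kg/m³ × 9.8 m/s² = 24010 Pa/m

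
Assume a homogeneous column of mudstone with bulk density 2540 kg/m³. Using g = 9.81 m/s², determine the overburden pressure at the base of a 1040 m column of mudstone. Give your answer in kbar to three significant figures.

mudstone: 2540 kg/m³ × 9.81 m/s² × 1040 m = 2.591×10^7 Pa = 0.2591 kbar

0.259 kbar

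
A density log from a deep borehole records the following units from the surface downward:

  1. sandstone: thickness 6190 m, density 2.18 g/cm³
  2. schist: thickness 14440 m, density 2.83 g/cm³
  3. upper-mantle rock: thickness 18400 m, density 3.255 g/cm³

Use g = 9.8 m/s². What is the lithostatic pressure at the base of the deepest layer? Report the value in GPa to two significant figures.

sandstone: 2180 kg/m³ × 9.8 m/s² × 6190 m = 1.322×10^8 Pa = 0.1322 GPa
schist: 2830 kg/m³ × 9.8 m/s² × 14440 m = 4.005×10^8 Pa = 0.4005 GPa
upper-mantle rock: 3255 kg/m³ × 9.8 m/s² × 18400 m = 5.869×10^8 Pa = 0.5869 GPa
Total = 0.1322 + 0.4005 + 0.5869 = 1.1197 GPa

1.1 GPa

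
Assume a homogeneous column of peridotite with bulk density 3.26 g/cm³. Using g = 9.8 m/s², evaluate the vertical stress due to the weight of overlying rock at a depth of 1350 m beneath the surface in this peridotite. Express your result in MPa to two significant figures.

43 MPa

peridotite: 3260 kg/m³ × 9.8 m/s² × 1350 m = 4.313×10^7 Pa = 43.13 MPa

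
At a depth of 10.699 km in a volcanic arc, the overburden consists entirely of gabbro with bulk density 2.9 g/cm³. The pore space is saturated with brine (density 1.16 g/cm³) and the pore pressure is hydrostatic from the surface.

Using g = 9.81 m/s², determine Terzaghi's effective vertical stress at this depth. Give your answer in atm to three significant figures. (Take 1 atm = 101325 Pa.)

1800 atm

Overburden (lithostatic) stress σ_v:
gabbro: 2900 kg/m³ × 9.81 m/s² × 10699 m = 3.044×10^8 Pa = 304.4 MPa
Pore pressure P_p = 1160 kg/m³ × 9.81 m/s² × 10699 m = 1.218×10^8 Pa = 121.8 MPa
Effective stress σ' = σ_v − P_p = 304.4 − 121.8 = 182.63 MPa = 1802.4 atm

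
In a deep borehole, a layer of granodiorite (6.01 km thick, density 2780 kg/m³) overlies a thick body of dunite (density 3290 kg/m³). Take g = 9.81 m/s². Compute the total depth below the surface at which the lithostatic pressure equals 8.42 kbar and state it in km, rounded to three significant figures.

27.0 km

Pressure at base of upper layers: 2780×9.81×6010 = 1.639×10^8 Pa = 1.639 kbar
Remaining pressure to be supplied by dunite: 8.420×10^8 − 1.639×10^8 = 6.781×10^8 Pa
Additional depth in dunite = 6.781×10^8 Pa / (3290 kg/m³ × 9.81 m/s²) = 21010 m
Total depth = 6010 m + 21010 m = 27020 m
= 27.020 km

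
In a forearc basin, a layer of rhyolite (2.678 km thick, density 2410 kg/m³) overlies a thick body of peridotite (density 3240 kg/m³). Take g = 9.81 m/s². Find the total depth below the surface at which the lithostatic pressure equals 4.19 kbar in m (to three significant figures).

13900 m

Pressure at base of upper layers: 2410×9.81×2678 = 6.331×10^7 Pa = 0.6331 kbar
Remaining pressure to be supplied by peridotite: 4.190×10^8 − 6.331×10^7 = 3.557×10^8 Pa
Additional depth in peridotite = 3.557×10^8 Pa / (3240 kg/m³ × 9.81 m/s²) = 11191 m
Total depth = 2678 m + 11191 m = 13869 m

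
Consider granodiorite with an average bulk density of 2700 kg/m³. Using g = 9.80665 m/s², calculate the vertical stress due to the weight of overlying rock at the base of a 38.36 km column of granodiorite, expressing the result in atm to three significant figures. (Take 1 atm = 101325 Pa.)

10000 atm

granodiorite: 2700 kg/m³ × 9.80665 m/s² × 38360 m = 1.016×10^9 Pa = 10024 atm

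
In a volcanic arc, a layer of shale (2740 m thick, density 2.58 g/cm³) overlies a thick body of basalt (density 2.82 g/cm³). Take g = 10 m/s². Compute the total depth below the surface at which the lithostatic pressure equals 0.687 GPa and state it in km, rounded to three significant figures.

Pressure at base of upper layers: 2580×10×2740 = 7.069×10^7 Pa = 0.07069 GPa
Remaining pressure to be supplied by basalt: 6.870×10^8 − 7.069×10^7 = 6.163×10^8 Pa
Additional depth in basalt = 6.163×10^8 Pa / (2820 kg/m³ × 10 m/s²) = 21855 m
Total depth = 2740 m + 21855 m = 24595 m
= 24.595 km

24.6 km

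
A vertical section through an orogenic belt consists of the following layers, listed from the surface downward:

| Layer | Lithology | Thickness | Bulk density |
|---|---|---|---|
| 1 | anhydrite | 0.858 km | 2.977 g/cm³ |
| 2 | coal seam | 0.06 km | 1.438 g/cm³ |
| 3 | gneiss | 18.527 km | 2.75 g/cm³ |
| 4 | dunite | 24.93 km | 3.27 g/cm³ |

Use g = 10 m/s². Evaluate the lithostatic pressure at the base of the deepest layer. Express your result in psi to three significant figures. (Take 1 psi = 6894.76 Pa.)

anhydrite: 2977 kg/m³ × 10 m/s² × 858 m = 2.554×10^7 Pa = 3705 psi
coal seam: 1438 kg/m³ × 10 m/s² × 60 m = 8.628×10^5 Pa = 125.1 psi
gneiss: 2750 kg/m³ × 10 m/s² × 18527 m = 5.095×10^8 Pa = 73896 psi
dunite: 3270 kg/m³ × 10 m/s² × 24930 m = 8.152×10^8 Pa = 1.182×10^5 psi
Total = 3705 + 125.1 + 73896 + 1.182×10^5 = 1.9596×10^5 psi

196000 psi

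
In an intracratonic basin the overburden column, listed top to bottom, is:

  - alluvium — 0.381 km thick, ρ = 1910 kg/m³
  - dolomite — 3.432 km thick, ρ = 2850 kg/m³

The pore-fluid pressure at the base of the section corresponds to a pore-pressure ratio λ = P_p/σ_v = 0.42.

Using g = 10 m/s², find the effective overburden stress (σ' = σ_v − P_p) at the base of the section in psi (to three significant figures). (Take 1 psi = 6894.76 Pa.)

Overburden (lithostatic) stress σ_v:
alluvium: 1910 kg/m³ × 10 m/s² × 381 m = 7.277×10^6 Pa = 7.277 MPa
dolomite: 2850 kg/m³ × 10 m/s² × 3432 m = 9.781×10^7 Pa = 97.81 MPa
Total = 7.277 + 97.81 = 105.09 MPa
Pore pressure P_p = λ·σ_v = 0.42 × 105.1 MPa = 44.14 MPa
Effective stress σ' = σ_v − P_p = 105.1 − 44.14 = 60.952 MPa = 8840.3 psi

8840 psi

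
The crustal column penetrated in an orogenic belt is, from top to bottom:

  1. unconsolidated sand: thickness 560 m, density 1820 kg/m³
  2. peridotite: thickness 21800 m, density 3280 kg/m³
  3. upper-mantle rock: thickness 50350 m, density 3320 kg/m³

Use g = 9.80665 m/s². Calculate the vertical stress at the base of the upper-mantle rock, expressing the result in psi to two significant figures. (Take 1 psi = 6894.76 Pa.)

unconsolidated sand: 1820 kg/m³ × 9.80665 m/s² × 560 m = 9.995×10^6 Pa = 1450 psi
peridotite: 3280 kg/m³ × 9.80665 m/s² × 21800 m = 7.012×10^8 Pa = 1.017×10^5 psi
upper-mantle rock: 3320 kg/m³ × 9.80665 m/s² × 50350 m = 1.639×10^9 Pa = 2.378×10^5 psi
Total = 1450 + 1.017×10^5 + 2.378×10^5 = 3.4091×10^5 psi

340000 psi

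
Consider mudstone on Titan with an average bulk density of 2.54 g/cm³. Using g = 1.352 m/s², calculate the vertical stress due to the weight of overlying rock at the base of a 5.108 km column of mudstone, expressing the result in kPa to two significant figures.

18000 kPa

mudstone: 2540 kg/m³ × 1.352 m/s² × 5108 m = 1.754×10^7 Pa = 17541 kPa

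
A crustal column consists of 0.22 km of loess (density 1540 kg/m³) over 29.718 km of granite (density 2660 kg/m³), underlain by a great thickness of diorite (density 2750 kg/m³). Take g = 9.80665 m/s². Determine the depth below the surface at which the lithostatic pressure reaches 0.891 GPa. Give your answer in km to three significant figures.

34.1 km

Pressure at base of upper layers: 1540×9.80665×220 + 2660×9.80665×29718 = 7.785×10^8 Pa = 0.7785 GPa
Remaining pressure to be supplied by diorite: 8.910×10^8 − 7.785×10^8 = 1.125×10^8 Pa
Additional depth in diorite = 1.125×10^8 Pa / (2750 kg/m³ × 9.80665 m/s²) = 4170.2 m
Total depth = 29938 m + 4170.2 m = 34108 m
= 34.108 km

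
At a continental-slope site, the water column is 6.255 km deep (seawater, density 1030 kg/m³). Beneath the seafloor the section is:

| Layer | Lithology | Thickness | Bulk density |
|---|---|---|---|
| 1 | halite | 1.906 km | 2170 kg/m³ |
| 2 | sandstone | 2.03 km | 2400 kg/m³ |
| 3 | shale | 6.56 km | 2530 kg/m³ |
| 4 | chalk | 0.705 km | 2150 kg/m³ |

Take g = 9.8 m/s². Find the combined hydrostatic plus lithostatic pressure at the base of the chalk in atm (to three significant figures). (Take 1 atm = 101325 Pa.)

3250 atm

seawater: 1030 kg/m³ × 9.8 m/s² × 6255 m = 6.314×10^7 Pa = 623.1 atm
halite: 2170 kg/m³ × 9.8 m/s² × 1906 m = 4.053×10^7 Pa = 400.0 atm
sandstone: 2400 kg/m³ × 9.8 m/s² × 2030 m = 4.775×10^7 Pa = 471.2 atm
shale: 2530 kg/m³ × 9.8 m/s² × 6560 m = 1.626×10^8 Pa = 1605 atm
chalk: 2150 kg/m³ × 9.8 m/s² × 705 m = 1.485×10^7 Pa = 146.6 atm
Total = 623.1 + 400.0 + 471.2 + 1605 + 146.6 = 3246.2 atm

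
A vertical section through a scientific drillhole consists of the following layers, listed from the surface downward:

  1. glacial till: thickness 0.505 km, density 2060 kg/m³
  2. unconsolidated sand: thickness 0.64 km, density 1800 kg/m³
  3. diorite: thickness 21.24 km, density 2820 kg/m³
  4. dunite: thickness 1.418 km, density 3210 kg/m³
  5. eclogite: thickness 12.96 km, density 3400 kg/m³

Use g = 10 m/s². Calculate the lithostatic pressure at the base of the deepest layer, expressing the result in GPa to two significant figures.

glacial till: 2060 kg/m³ × 10 m/s² × 505 m = 1.040×10^7 Pa = 0.01040 GPa
unconsolidated sand: 1800 kg/m³ × 10 m/s² × 640 m = 1.152×10^7 Pa = 0.01152 GPa
diorite: 2820 kg/m³ × 10 m/s² × 21240 m = 5.990×10^8 Pa = 0.5990 GPa
dunite: 3210 kg/m³ × 10 m/s² × 1418 m = 4.552×10^7 Pa = 0.04552 GPa
eclogite: 3400 kg/m³ × 10 m/s² × 12960 m = 4.406×10^8 Pa = 0.4406 GPa
Total = 0.01040 + 0.01152 + 0.5990 + 0.04552 + 0.4406 = 1.1070 GPa

1.1 GPa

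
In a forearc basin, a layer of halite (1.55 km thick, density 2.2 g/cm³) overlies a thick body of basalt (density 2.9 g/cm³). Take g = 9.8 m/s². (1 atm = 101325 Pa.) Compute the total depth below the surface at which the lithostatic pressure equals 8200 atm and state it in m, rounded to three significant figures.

Pressure at base of upper layers: 2200×9.8×1550 = 3.342×10^7 Pa = 329.8 atm
Remaining pressure to be supplied by basalt: 8.309×10^8 − 3.342×10^7 = 7.974×10^8 Pa
Additional depth in basalt = 7.974×10^8 Pa / (2900 kg/m³ × 9.8 m/s²) = 28059 m
Total depth = 1550 m + 28059 m = 29609 m

29600 m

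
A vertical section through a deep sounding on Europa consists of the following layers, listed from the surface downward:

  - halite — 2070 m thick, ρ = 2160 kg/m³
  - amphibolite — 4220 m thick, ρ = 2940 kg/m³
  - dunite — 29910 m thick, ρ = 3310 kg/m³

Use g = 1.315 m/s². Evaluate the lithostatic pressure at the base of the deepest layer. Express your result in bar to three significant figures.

1520 bar

halite: 2160 kg/m³ × 1.315 m/s² × 2070 m = 5.880×10^6 Pa = 58.80 bar
amphibolite: 2940 kg/m³ × 1.315 m/s² × 4220 m = 1.631×10^7 Pa = 163.1 bar
dunite: 3310 kg/m³ × 1.315 m/s² × 29910 m = 1.302×10^8 Pa = 1302 bar
Total = 58.80 + 163.1 + 1302 = 1523.8 bar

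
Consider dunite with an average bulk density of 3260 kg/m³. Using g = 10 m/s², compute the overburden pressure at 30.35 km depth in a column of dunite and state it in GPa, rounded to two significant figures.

0.99 GPa

dunite: 3260 kg/m³ × 10 m/s² × 30350 m = 9.894×10^8 Pa = 0.9894 GPa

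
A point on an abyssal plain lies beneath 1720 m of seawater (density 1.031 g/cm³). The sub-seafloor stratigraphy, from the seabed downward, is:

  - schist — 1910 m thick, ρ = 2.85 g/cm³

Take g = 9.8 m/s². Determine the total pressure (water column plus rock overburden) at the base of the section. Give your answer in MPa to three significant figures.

70.7 MPa

seawater: 1031 kg/m³ × 9.8 m/s² × 1720 m = 1.738×10^7 Pa = 17.38 MPa
schist: 2850 kg/m³ × 9.8 m/s² × 1910 m = 5.335×10^7 Pa = 53.35 MPa
Total = 17.38 + 53.35 = 70.725 MPa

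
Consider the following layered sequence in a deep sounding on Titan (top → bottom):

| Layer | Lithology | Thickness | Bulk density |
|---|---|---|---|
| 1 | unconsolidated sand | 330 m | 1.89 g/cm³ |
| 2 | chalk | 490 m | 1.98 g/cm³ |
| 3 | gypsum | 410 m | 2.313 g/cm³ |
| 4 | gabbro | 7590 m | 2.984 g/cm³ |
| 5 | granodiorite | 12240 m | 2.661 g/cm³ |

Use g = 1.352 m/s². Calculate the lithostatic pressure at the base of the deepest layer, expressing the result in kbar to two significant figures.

0.78 kbar

unconsolidated sand: 1890 kg/m³ × 1.352 m/s² × 330 m = 8.432×10^5 Pa = 8.432×10^-3 kbar
chalk: 1980 kg/m³ × 1.352 m/s² × 490 m = 1.312×10^6 Pa = 0.01312 kbar
gypsum: 2313 kg/m³ × 1.352 m/s² × 410 m = 1.282×10^6 Pa = 0.01282 kbar
gabbro: 2984 kg/m³ × 1.352 m/s² × 7590 m = 3.062×10^7 Pa = 0.3062 kbar
granodiorite: 2661 kg/m³ × 1.352 m/s² × 12240 m = 4.404×10^7 Pa = 0.4404 kbar
Total = 8.432×10^-3 + 0.01312 + 0.01282 + 0.3062 + 0.4404 = 0.78093 kbar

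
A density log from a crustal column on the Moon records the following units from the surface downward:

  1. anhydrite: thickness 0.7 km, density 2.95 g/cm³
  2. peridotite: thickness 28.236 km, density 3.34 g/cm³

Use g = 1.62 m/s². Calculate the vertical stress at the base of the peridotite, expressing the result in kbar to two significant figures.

1.6 kbar

anhydrite: 2950 kg/m³ × 1.62 m/s² × 700 m = 3.345×10^6 Pa = 0.03345 kbar
peridotite: 3340 kg/m³ × 1.62 m/s² × 28236 m = 1.528×10^8 Pa = 1.528 kbar
Total = 0.03345 + 1.528 = 1.5612 kbar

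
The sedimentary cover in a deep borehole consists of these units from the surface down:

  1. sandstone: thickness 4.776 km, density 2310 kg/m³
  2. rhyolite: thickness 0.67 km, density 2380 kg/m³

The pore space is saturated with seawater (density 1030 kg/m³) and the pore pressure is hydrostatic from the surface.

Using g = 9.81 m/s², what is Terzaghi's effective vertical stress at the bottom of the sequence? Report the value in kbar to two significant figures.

Overburden (lithostatic) stress σ_v:
sandstone: 2310 kg/m³ × 9.81 m/s² × 4776 m = 1.082×10^8 Pa = 108.2 MPa
rhyolite: 2380 kg/m³ × 9.81 m/s² × 670 m = 1.564×10^7 Pa = 15.64 MPa
Total = 108.2 + 15.64 = 123.87 MPa
Pore pressure P_p = 1030 kg/m³ × 9.81 m/s² × 5446 m = 5.503×10^7 Pa = 55.03 MPa
Effective stress σ' = σ_v − P_p = 123.9 − 55.03 = 68.844 MPa = 0.68844 kbar

0.69 kbar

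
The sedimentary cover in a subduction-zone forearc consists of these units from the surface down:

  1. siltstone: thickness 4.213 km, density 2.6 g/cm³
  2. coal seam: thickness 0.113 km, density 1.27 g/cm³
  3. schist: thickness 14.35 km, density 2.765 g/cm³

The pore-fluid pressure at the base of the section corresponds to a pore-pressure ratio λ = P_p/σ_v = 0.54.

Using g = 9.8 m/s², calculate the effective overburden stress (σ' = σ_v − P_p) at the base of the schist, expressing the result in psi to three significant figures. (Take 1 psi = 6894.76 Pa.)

Overburden (lithostatic) stress σ_v:
siltstone: 2600 kg/m³ × 9.8 m/s² × 4213 m = 1.073×10^8 Pa = 107.3 MPa
coal seam: 1270 kg/m³ × 9.8 m/s² × 113 m = 1.406×10^6 Pa = 1.406 MPa
schist: 2765 kg/m³ × 9.8 m/s² × 14350 m = 3.888×10^8 Pa = 388.8 MPa
Total = 107.3 + 1.406 + 388.8 = 497.60 MPa
Pore pressure P_p = λ·σ_v = 0.54 × 497.6 MPa = 268.7 MPa
Effective stress σ' = σ_v − P_p = 497.6 − 268.7 = 228.89 MPa = 33198 psi

33200 psi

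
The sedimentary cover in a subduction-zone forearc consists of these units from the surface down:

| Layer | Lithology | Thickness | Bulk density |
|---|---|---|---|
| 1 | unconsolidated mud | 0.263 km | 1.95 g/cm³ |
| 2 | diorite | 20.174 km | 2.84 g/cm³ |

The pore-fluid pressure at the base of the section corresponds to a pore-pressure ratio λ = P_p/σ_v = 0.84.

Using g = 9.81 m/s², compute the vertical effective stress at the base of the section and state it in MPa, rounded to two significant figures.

Overburden (lithostatic) stress σ_v:
unconsolidated mud: 1950 kg/m³ × 9.81 m/s² × 263 m = 5.031×10^6 Pa = 5.031 MPa
diorite: 2840 kg/m³ × 9.81 m/s² × 20174 m = 5.621×10^8 Pa = 562.1 MPa
Total = 5.031 + 562.1 = 567.09 MPa
Pore pressure P_p = λ·σ_v = 0.84 × 567.1 MPa = 476.4 MPa
Effective stress σ' = σ_v − P_p = 567.1 − 476.4 = 90.734 MPa

91 MPa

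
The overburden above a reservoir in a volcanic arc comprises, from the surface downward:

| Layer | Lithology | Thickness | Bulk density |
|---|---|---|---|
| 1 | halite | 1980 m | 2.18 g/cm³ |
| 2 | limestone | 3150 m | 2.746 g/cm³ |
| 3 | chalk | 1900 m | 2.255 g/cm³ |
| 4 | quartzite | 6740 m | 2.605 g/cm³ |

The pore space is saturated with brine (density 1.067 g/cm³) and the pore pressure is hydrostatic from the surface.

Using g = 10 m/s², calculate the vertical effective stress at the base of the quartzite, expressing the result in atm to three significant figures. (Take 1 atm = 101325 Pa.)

1990 atm

Overburden (lithostatic) stress σ_v:
halite: 2180 kg/m³ × 10 m/s² × 1980 m = 4.316×10^7 Pa = 43.16 MPa
limestone: 2746 kg/m³ × 10 m/s² × 3150 m = 8.650×10^7 Pa = 86.50 MPa
chalk: 2255 kg/m³ × 10 m/s² × 1900 m = 4.285×10^7 Pa = 42.84 MPa
quartzite: 2605 kg/m³ × 10 m/s² × 6740 m = 1.756×10^8 Pa = 175.6 MPa
Total = 43.16 + 86.50 + 42.84 + 175.6 = 348.09 MPa
Pore pressure P_p = 1067 kg/m³ × 10 m/s² × 13770 m = 1.469×10^8 Pa = 146.9 MPa
Effective stress σ' = σ_v − P_p = 348.1 − 146.9 = 201.16 MPa = 1985.3 atm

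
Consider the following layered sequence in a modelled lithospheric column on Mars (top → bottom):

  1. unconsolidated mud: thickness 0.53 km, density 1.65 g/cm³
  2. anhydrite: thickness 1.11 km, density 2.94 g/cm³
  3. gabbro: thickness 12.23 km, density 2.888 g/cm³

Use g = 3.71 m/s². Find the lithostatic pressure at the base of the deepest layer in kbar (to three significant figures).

unconsolidated mud: 1650 kg/m³ × 3.71 m/s² × 530 m = 3.244×10^6 Pa = 0.03244 kbar
anhydrite: 2940 kg/m³ × 3.71 m/s² × 1110 m = 1.211×10^7 Pa = 0.1211 kbar
gabbro: 2888 kg/m³ × 3.71 m/s² × 12230 m = 1.310×10^8 Pa = 1.310 kbar
Total = 0.03244 + 0.1211 + 1.310 = 1.4639 kbar

1.46 kbar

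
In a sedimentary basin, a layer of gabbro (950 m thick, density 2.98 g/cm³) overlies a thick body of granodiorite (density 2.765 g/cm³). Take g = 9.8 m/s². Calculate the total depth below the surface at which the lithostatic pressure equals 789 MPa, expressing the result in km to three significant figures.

Pressure at base of upper layers: 2980×9.8×950 = 2.774×10^7 Pa = 27.74 MPa
Remaining pressure to be supplied by granodiorite: 7.890×10^8 − 2.774×10^7 = 7.613×10^8 Pa
Additional depth in granodiorite = 7.613×10^8 Pa / (2765 kg/m³ × 9.8 m/s²) = 28094 m
Total depth = 950 m + 28094 m = 29044 m
= 29.044 km

29.0 km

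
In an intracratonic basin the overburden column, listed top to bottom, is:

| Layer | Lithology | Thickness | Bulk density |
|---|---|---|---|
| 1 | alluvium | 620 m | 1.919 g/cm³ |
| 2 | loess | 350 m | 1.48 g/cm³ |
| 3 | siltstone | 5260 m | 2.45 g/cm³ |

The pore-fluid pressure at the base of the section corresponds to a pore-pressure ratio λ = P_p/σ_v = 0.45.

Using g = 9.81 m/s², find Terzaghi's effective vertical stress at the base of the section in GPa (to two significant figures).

0.079 GPa

Overburden (lithostatic) stress σ_v:
alluvium: 1919 kg/m³ × 9.81 m/s² × 620 m = 1.167×10^7 Pa = 11.67 MPa
loess: 1480 kg/m³ × 9.81 m/s² × 350 m = 5.082×10^6 Pa = 5.082 MPa
siltstone: 2450 kg/m³ × 9.81 m/s² × 5260 m = 1.264×10^8 Pa = 126.4 MPa
Total = 11.67 + 5.082 + 126.4 = 143.17 MPa
Pore pressure P_p = λ·σ_v = 0.45 × 143.2 MPa = 64.43 MPa
Effective stress σ' = σ_v − P_p = 143.2 − 64.43 = 78.746 MPa = 0.078746 GPa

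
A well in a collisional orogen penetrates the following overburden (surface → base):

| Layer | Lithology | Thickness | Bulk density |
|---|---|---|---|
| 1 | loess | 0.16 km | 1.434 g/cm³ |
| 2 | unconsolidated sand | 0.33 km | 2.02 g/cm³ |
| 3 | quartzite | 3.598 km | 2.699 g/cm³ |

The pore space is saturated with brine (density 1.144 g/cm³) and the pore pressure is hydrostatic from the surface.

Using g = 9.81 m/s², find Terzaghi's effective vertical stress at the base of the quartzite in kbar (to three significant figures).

Overburden (lithostatic) stress σ_v:
loess: 1434 kg/m³ × 9.81 m/s² × 160 m = 2.251×10^6 Pa = 2.251 MPa
unconsolidated sand: 2020 kg/m³ × 9.81 m/s² × 330 m = 6.539×10^6 Pa = 6.539 MPa
quartzite: 2699 kg/m³ × 9.81 m/s² × 3598 m = 9.526×10^7 Pa = 95.26 MPa
Total = 2.251 + 6.539 + 95.26 = 104.06 MPa
Pore pressure P_p = 1144 kg/m³ × 9.81 m/s² × 4088 m = 4.588×10^7 Pa = 45.88 MPa
Effective stress σ' = σ_v − P_p = 104.1 − 45.88 = 58.177 MPa = 0.58177 kbar

0.582 kbar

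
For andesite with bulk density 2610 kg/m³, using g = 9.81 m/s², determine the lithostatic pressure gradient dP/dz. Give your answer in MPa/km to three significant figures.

dP/dz = ρg = 2610 kg/m³ × 9.81 m/s² = 25604 Pa/m
= 25604 Pa/m × (1 MPa/km / 1000.0 Pa/m) = 25.604 MPa/km

25.6 MPa/km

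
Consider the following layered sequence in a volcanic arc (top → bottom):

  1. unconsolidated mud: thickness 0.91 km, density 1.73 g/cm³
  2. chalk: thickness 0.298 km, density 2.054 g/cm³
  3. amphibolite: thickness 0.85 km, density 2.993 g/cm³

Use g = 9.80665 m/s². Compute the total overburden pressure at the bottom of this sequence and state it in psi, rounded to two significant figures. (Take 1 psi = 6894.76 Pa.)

unconsolidated mud: 1730 kg/m³ × 9.80665 m/s² × 910 m = 1.544×10^7 Pa = 2239 psi
chalk: 2054 kg/m³ × 9.80665 m/s² × 298 m = 6.003×10^6 Pa = 870.6 psi
amphibolite: 2993 kg/m³ × 9.80665 m/s² × 850 m = 2.495×10^7 Pa = 3618 psi
Total = 2239 + 870.6 + 3618 = 6728.3 psi

6700 psi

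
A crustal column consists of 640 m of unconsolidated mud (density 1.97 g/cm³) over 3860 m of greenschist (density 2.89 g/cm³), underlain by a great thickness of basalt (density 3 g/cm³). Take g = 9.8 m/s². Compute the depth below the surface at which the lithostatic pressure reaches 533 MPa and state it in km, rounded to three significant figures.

18.5 km

Pressure at base of upper layers: 1970×9.8×640 + 2890×9.8×3860 = 1.217×10^8 Pa = 121.7 MPa
Remaining pressure to be supplied by basalt: 5.330×10^8 − 1.217×10^8 = 4.113×10^8 Pa
Additional depth in basalt = 4.113×10^8 Pa / (3000 kg/m³ × 9.8 m/s²) = 13991 m
Total depth = 4500 m + 13991 m = 18491 m
= 18.491 km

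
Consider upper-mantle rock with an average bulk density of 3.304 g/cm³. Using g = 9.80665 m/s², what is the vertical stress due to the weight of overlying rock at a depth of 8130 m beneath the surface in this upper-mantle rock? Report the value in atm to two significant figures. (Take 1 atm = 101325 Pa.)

upper-mantle rock: 3304 kg/m³ × 9.80665 m/s² × 8130 m = 2.634×10^8 Pa = 2600 atm

2600 atm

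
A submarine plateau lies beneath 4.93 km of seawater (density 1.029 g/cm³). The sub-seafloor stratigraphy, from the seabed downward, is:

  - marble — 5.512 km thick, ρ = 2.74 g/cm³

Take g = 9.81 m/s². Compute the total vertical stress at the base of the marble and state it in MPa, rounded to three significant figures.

198 MPa

seawater: 1029 kg/m³ × 9.81 m/s² × 4930 m = 4.977×10^7 Pa = 49.77 MPa
marble: 2740 kg/m³ × 9.81 m/s² × 5512 m = 1.482×10^8 Pa = 148.2 MPa
Total = 49.77 + 148.2 = 197.93 MPa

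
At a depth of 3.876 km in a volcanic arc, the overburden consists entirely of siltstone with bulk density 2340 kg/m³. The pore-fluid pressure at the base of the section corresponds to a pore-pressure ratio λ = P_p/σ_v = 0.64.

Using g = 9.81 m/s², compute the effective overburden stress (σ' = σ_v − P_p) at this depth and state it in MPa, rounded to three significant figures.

Overburden (lithostatic) stress σ_v:
siltstone: 2340 kg/m³ × 9.81 m/s² × 3876 m = 8.898×10^7 Pa = 88.98 MPa
Pore pressure P_p = λ·σ_v = 0.64 × 88.98 MPa = 56.94 MPa
Effective stress σ' = σ_v − P_p = 88.98 − 56.94 = 32.031 MPa

32.0 MPa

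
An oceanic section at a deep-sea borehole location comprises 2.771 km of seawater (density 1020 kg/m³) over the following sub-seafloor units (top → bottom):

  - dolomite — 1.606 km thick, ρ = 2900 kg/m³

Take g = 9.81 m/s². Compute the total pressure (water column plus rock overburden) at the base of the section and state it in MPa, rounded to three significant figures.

seawater: 1020 kg/m³ × 9.81 m/s² × 2771 m = 2.773×10^7 Pa = 27.73 MPa
dolomite: 2900 kg/m³ × 9.81 m/s² × 1606 m = 4.569×10^7 Pa = 45.69 MPa
Total = 27.73 + 45.69 = 73.416 MPa

73.4 MPa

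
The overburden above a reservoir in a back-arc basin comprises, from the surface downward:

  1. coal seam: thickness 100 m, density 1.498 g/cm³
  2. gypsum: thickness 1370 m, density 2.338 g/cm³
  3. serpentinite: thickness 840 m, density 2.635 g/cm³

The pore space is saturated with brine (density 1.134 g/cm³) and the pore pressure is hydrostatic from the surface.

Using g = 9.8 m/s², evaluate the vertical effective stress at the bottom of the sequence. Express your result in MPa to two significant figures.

29 MPa

Overburden (lithostatic) stress σ_v:
coal seam: 1498 kg/m³ × 9.8 m/s² × 100 m = 1.468×10^6 Pa = 1.468 MPa
gypsum: 2338 kg/m³ × 9.8 m/s² × 1370 m = 3.139×10^7 Pa = 31.39 MPa
serpentinite: 2635 kg/m³ × 9.8 m/s² × 840 m = 2.169×10^7 Pa = 21.69 MPa
Total = 1.468 + 31.39 + 21.69 = 54.549 MPa
Pore pressure P_p = 1134 kg/m³ × 9.8 m/s² × 2310 m = 2.567×10^7 Pa = 25.67 MPa
Effective stress σ' = σ_v − P_p = 54.55 − 25.67 = 28.878 MPa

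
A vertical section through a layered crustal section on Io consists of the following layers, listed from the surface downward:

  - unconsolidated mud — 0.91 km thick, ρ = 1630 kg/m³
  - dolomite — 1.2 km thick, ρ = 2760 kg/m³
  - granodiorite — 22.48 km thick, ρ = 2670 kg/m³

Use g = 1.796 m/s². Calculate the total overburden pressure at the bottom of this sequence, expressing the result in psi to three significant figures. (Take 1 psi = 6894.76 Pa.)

16900 psi

unconsolidated mud: 1630 kg/m³ × 1.796 m/s² × 910 m = 2.664×10^6 Pa = 386.4 psi
dolomite: 2760 kg/m³ × 1.796 m/s² × 1200 m = 5.948×10^6 Pa = 862.7 psi
granodiorite: 2670 kg/m³ × 1.796 m/s² × 22480 m = 1.078×10^8 Pa = 15635 psi
Total = 386.4 + 862.7 + 15635 = 16884 psi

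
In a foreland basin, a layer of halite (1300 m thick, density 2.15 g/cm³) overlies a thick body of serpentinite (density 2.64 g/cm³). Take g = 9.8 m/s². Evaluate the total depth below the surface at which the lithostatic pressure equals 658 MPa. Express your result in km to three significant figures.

25.7 km

Pressure at base of upper layers: 2150×9.8×1300 = 2.739×10^7 Pa = 27.39 MPa
Remaining pressure to be supplied by serpentinite: 6.580×10^8 − 2.739×10^7 = 6.306×10^8 Pa
Additional depth in serpentinite = 6.306×10^8 Pa / (2640 kg/m³ × 9.8 m/s²) = 24374 m
Total depth = 1300 m + 24374 m = 25674 m
= 25.674 km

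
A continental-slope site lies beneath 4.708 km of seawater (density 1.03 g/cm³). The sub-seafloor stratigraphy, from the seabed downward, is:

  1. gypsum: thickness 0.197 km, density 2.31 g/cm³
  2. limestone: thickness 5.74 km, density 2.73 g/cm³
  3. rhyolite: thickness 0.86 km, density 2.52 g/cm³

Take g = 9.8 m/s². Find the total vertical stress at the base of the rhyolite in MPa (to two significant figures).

230 MPa

seawater: 1030 kg/m³ × 9.8 m/s² × 4708 m = 4.752×10^7 Pa = 47.52 MPa
gypsum: 2310 kg/m³ × 9.8 m/s² × 197 m = 4.460×10^6 Pa = 4.460 MPa
limestone: 2730 kg/m³ × 9.8 m/s² × 5740 m = 1.536×10^8 Pa = 153.6 MPa
rhyolite: 2520 kg/m³ × 9.8 m/s² × 860 m = 2.124×10^7 Pa = 21.24 MPa
Total = 47.52 + 4.460 + 153.6 + 21.24 = 226.79 MPa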